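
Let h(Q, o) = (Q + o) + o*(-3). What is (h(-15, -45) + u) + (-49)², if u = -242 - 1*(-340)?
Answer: 2574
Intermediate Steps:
u = 98 (u = -242 + 340 = 98)
h(Q, o) = Q - 2*o (h(Q, o) = (Q + o) - 3*o = Q - 2*o)
(h(-15, -45) + u) + (-49)² = ((-15 - 2*(-45)) + 98) + (-49)² = ((-15 + 90) + 98) + 2401 = (75 + 98) + 2401 = 173 + 2401 = 2574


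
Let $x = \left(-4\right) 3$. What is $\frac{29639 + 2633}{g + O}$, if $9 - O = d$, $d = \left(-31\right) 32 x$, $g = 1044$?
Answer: $- \frac{32272}{10851} \approx -2.9741$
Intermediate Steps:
$x = -12$
$d = 11904$ ($d = \left(-31\right) 32 \left(-12\right) = \left(-992\right) \left(-12\right) = 11904$)
$O = -11895$ ($O = 9 - 11904 = -11895$)
$\frac{29639 + 2633}{g + O} = \frac{29639 + 2633}{1044 - 11895} = \frac{32272}{-10851} = 32272 \left(- \frac{1}{10851}\right) = - \frac{32272}{10851}$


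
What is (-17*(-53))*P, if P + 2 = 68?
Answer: 59466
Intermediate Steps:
P = 66 (P = -2 + 68 = 66)
(-17*(-53))*P = -17*(-53)*66 = 901*66 = 59466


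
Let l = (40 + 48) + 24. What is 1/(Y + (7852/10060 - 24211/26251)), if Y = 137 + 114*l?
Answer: 66021265/851995064873 ≈ 7.7490e-5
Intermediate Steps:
l = 112 (l = 88 + 24 = 112)
Y = 12905 (Y = 137 + 114*112 = 137 + 12768 = 12905)
1/(Y + (7852/10060 - 24211/26251)) = 1/(12905 + (7852/10060 - 24211/26251)) = 1/(12905 + (7852*(1/10060) - 24211*1/26251)) = 1/(12905 + (1963/2515 - 24211/26251)) = 1/(12905 - 9359952/66021265) = 1/(851995064873/66021265) = 66021265/851995064873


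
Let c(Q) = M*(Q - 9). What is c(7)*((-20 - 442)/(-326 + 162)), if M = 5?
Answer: -1155/41 ≈ -28.171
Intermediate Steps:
c(Q) = -45 + 5*Q (c(Q) = 5*(Q - 9) = 5*(-9 + Q) = -45 + 5*Q)
c(7)*((-20 - 442)/(-326 + 162)) = (-45 + 5*7)*((-20 - 442)/(-326 + 162)) = (-45 + 35)*(-462/(-164)) = -(-4620)*(-1)/164 = -10*231/82 = -1155/41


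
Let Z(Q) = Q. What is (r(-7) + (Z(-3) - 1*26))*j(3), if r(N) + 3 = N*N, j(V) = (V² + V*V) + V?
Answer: 357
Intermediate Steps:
j(V) = V + 2*V² (j(V) = (V² + V²) + V = 2*V² + V = V + 2*V²)
r(N) = -3 + N² (r(N) = -3 + N*N = -3 + N²)
(r(-7) + (Z(-3) - 1*26))*j(3) = ((-3 + (-7)²) + (-3 - 1*26))*(3*(1 + 2*3)) = ((-3 + 49) + (-3 - 26))*(3*(1 + 6)) = (46 - 29)*(3*7) = 17*21 = 357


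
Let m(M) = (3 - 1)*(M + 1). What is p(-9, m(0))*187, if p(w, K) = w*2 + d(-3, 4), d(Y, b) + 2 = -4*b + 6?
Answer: -5610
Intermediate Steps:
m(M) = 2 + 2*M (m(M) = 2*(1 + M) = 2 + 2*M)
d(Y, b) = 4 - 4*b (d(Y, b) = -2 + (-4*b + 6) = -2 + (6 - 4*b) = 4 - 4*b)
p(w, K) = -12 + 2*w (p(w, K) = w*2 + (4 - 4*4) = 2*w + (4 - 16) = 2*w - 12 = -12 + 2*w)
p(-9, m(0))*187 = (-12 + 2*(-9))*187 = (-12 - 18)*187 = -30*187 = -5610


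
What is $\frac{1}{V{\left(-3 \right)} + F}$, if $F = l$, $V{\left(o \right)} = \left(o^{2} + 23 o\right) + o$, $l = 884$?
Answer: $\frac{1}{821} \approx 0.001218$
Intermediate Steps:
$V{\left(o \right)} = o^{2} + 24 o$
$F = 884$
$\frac{1}{V{\left(-3 \right)} + F} = \frac{1}{- 3 \left(24 - 3\right) + 884} = \frac{1}{\left(-3\right) 21 + 884} = \frac{1}{-63 + 884} = \frac{1}{821}$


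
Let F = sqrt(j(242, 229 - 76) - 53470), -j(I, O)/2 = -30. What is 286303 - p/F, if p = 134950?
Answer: 286303 + 13495*I*sqrt(1090)/763 ≈ 2.863e+5 + 583.93*I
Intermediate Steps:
j(I, O) = 60 (j(I, O) = -2*(-30) = 60)
F = 7*I*sqrt(1090) (F = sqrt(60 - 53470) = sqrt(-53410) = 7*I*sqrt(1090) ≈ 231.11*I)
286303 - p/F = 286303 - 134950/(7*I*sqrt(1090)) = 286303 - 134950*(-I*sqrt(1090)/7630) = 286303 - (-13495)*I*sqrt(1090)/763 = 286303 + 13495*I*sqrt(1090)/763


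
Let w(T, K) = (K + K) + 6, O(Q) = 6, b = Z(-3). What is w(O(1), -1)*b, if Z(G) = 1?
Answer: 4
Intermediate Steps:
b = 1
w(T, K) = 6 + 2*K (w(T, K) = 2*K + 6 = 6 + 2*K)
w(O(1), -1)*b = (6 + 2*(-1))*1 = (6 - 2)*1 = 4*1 = 4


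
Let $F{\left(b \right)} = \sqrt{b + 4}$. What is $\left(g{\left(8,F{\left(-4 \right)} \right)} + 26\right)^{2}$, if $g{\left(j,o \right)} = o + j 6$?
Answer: $5476$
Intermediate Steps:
$F{\left(b \right)} = \sqrt{4 + b}$
$g{\left(j,o \right)} = o + 6 j$
$\left(g{\left(8,F{\left(-4 \right)} \right)} + 26\right)^{2} = \left(\left(\sqrt{4 - 4} + 6 \cdot 8\right) + 26\right)^{2} = \left(\left(\sqrt{0} + 48\right) + 26\right)^{2} = \left(\left(0 + 48\right) + 26\right)^{2} = \left(48 + 26\right)^{2} = 74^{2} = 5476$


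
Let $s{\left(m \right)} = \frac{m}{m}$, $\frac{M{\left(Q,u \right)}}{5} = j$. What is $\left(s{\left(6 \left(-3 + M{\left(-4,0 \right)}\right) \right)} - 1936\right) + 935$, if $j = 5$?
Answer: $-1000$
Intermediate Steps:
$M{\left(Q,u \right)} = 25$ ($M{\left(Q,u \right)} = 5 \cdot 5 = 25$)
$s{\left(m \right)} = 1$
$\left(s{\left(6 \left(-3 + M{\left(-4,0 \right)}\right) \right)} - 1936\right) + 935 = \left(1 - 1936\right) + 935 = -1935 + 935 = -1000$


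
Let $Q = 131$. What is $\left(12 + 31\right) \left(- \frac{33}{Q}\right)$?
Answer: $- \frac{1419}{131} \approx -10.832$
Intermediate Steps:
$\left(12 + 31\right) \left(- \frac{33}{Q}\right) = \left(12 + 31\right) \left(- \frac{33}{131}\right) = 43 \left(\left(-33\right) \frac{1}{131}\right) = 43 \left(- \frac{33}{131}\right) = - \frac{1419}{131}$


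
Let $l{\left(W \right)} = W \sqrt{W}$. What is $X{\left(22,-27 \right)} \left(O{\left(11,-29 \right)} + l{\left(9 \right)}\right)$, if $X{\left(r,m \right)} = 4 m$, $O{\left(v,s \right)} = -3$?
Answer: $-2592$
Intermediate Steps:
$l{\left(W \right)} = W^{\frac{3}{2}}$
$X{\left(22,-27 \right)} \left(O{\left(11,-29 \right)} + l{\left(9 \right)}\right) = 4 \left(-27\right) \left(-3 + 9^{\frac{3}{2}}\right) = - 108 \left(-3 + 27\right) = \left(-108\right) 24 = -2592$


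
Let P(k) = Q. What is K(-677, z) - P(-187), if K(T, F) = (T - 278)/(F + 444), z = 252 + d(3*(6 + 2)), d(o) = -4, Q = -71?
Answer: 48177/692 ≈ 69.620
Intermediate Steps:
P(k) = -71
z = 248 (z = 252 - 4 = 248)
K(T, F) = (-278 + T)/(444 + F)
K(-677, z) - P(-187) = (-278 - 677)/(444 + 248) - 1*(-71) = -955/692 + 71 = 48177/692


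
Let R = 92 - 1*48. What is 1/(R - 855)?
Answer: -1/811 ≈ -0.0012330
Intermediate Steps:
R = 44 (R = 92 - 48 = 44)
1/(R - 855) = 1/(44 - 855) = 1/(-811) = -1/811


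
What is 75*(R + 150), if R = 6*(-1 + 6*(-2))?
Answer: 5400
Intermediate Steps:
R = -78 (R = 6*(-1 - 12) = 6*(-13) = -78)
75*(R + 150) = 75*(-78 + 150) = 75*72 = 5400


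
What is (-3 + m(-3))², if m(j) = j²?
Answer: 36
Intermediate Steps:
(-3 + m(-3))² = (-3 + (-3)²)² = (-3 + 9)² = 6² = 36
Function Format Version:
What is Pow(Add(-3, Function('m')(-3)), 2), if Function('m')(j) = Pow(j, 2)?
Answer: 36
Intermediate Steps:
Pow(Add(-3, Function('m')(-3)), 2) = Pow(Add(-3, Pow(-3, 2)), 2) = Pow(Add(-3, 9), 2) = Pow(6, 2) = 36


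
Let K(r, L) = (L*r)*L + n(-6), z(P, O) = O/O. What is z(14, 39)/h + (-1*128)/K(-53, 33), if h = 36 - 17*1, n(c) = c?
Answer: 60155/1096737 ≈ 0.054849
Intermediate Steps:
z(P, O) = 1
K(r, L) = -6 + r*L**2 (K(r, L) = (L*r)*L - 6 = r*L**2 - 6 = -6 + r*L**2)
h = 19 (h = 36 - 17 = 19)
z(14, 39)/h + (-1*128)/K(-53, 33) = 1/19 + (-1*128)/(-6 - 53*33**2) = 1*(1/19) - 128/(-6 - 53*1089) = 1/19 - 128/(-6 - 57717) = 1/19 - 128/(-57723) = 1/19 - 128*(-1/57723) = 1/19 + 128/57723 = 60155/1096737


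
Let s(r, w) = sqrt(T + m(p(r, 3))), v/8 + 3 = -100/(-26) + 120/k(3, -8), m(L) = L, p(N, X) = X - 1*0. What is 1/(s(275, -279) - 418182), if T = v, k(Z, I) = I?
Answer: -5436366/2273390408045 - I*sqrt(18629)/2273390408045 ≈ -2.3913e-6 - 6.0037e-11*I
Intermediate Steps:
p(N, X) = X (p(N, X) = X + 0 = X)
v = -1472/13 (v = -24 + 8*(-100/(-26) + 120/(-8)) = -24 + 8*(-100*(-1/26) + 120*(-1/8)) = -24 + 8*(50/13 - 15) = -24 + 8*(-145/13) = -24 - 1160/13 = -1472/13 ≈ -113.23)
T = -1472/13 ≈ -113.23
s(r, w) = I*sqrt(18629)/13 (s(r, w) = sqrt(-1472/13 + 3) = sqrt(-1433/13) = I*sqrt(18629)/13)
1/(s(275, -279) - 418182) = 1/(I*sqrt(18629)/13 - 418182) = 1/(-418182 + I*sqrt(18629)/13)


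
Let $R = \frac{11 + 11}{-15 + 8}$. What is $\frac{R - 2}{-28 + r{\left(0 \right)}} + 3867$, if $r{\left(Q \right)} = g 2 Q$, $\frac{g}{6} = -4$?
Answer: $\frac{189492}{49} \approx 3867.2$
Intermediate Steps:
$g = -24$ ($g = 6 \left(-4\right) = -24$)
$R = - \frac{22}{7}$ ($R = \frac{22}{-7} = 22 \left(- \frac{1}{7}\right) = - \frac{22}{7} \approx -3.1429$)
$r{\left(Q \right)} = - 48 Q$ ($r{\left(Q \right)} = \left(-24\right) 2 Q = - 48 Q$)
$\frac{R - 2}{-28 + r{\left(0 \right)}} + 3867 = \frac{- \frac{22}{7} - 2}{-28 - 0} + 3867 = - \frac{36}{7 \left(-28 + 0\right)} + 3867 = - \frac{36}{7 \left(-28\right)} + 3867 = \left(- \frac{36}{7}\right) \left(- \frac{1}{28}\right) + 3867 = \frac{9}{49} + 3867 = \frac{189492}{49}$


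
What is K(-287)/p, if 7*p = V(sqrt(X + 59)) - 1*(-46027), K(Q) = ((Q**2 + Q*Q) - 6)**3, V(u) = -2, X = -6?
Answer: 4470271633631168/6575 ≈ 6.7989e+11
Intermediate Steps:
K(Q) = (-6 + 2*Q**2)**3 (K(Q) = ((Q**2 + Q**2) - 6)**3 = (2*Q**2 - 6)**3 = (-6 + 2*Q**2)**3)
p = 6575 (p = (-2 - 1*(-46027))/7 = (-2 + 46027)/7 = (1/7)*46025 = 6575)
K(-287)/p = (8*(-3 + (-287)**2)**3)/6575 = (8*(-3 + 82369)**3)*(1/6575) = (8*82366**3)*(1/6575) = (8*558783954203896)*(1/6575) = 4470271633631168*(1/6575) = 4470271633631168/6575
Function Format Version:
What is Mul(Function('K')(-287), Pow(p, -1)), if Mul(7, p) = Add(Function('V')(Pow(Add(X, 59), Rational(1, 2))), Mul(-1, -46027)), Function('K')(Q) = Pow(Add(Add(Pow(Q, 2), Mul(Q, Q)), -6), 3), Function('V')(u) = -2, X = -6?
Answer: Rational(4470271633631168, 6575) ≈ 6.7989e+11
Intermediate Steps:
Function('K')(Q) = Pow(Add(-6, Mul(2, Pow(Q, 2))), 3) (Function('K')(Q) = Pow(Add(Add(Pow(Q, 2), Pow(Q, 2)), -6), 3) = Pow(Add(Mul(2, Pow(Q, 2)), -6), 3) = Pow(Add(-6, Mul(2, Pow(Q, 2))), 3))
p = 6575 (p = Mul(Rational(1, 7), Add(-2, Mul(-1, -46027))) = Mul(Rational(1, 7), Add(-2, 46027)) = Mul(Rational(1, 7), 46025) = 6575)
Mul(Function('K')(-287), Pow(p, -1)) = Mul(Mul(8, Pow(Add(-3, Pow(-287, 2)), 3)), Pow(6575, -1)) = Mul(Mul(8, Pow(Add(-3, 82369), 3)), Rational(1, 6575)) = Mul(Mul(8, Pow(82366, 3)), Rational(1, 6575)) = Mul(Mul(8, 558783954203896), Rational(1, 6575)) = Mul(4470271633631168, Rational(1, 6575)) = Rational(4470271633631168, 6575)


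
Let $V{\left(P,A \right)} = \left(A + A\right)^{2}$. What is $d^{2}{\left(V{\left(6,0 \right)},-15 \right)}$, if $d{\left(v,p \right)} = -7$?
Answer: $49$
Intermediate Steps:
$V{\left(P,A \right)} = 4 A^{2}$ ($V{\left(P,A \right)} = \left(2 A\right)^{2} = 4 A^{2}$)
$d^{2}{\left(V{\left(6,0 \right)},-15 \right)} = \left(-7\right)^{2} = 49$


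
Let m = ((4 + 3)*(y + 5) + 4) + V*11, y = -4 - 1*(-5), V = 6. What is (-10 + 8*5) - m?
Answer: -82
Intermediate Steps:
y = 1 (y = -4 + 5 = 1)
m = 112 (m = ((4 + 3)*(1 + 5) + 4) + 6*11 = (7*6 + 4) + 66 = (42 + 4) + 66 = 46 + 66 = 112)
(-10 + 8*5) - m = (-10 + 8*5) - 1*112 = (-10 + 40) - 112 = 30 - 112 = -82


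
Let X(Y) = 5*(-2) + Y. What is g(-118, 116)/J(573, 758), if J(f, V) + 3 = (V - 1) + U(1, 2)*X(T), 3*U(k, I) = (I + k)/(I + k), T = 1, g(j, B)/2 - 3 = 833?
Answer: 1672/751 ≈ 2.2264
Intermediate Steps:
g(j, B) = 1672 (g(j, B) = 6 + 2*833 = 6 + 1666 = 1672)
U(k, I) = 1/3 (U(k, I) = ((I + k)/(I + k))/3 = (1/3)*1 = 1/3)
X(Y) = -10 + Y
J(f, V) = -7 + V (J(f, V) = -3 + ((V - 1) + (-10 + 1)/3) = -3 + ((-1 + V) + (1/3)*(-9)) = -3 + ((-1 + V) - 3) = -3 + (-4 + V) = -7 + V)
g(-118, 116)/J(573, 758) = 1672/(-7 + 758) = 1672/751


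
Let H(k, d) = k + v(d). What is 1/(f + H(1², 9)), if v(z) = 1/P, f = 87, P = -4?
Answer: 4/351 ≈ 0.011396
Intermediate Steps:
v(z) = -¼ (v(z) = 1/(-4) = -¼)
H(k, d) = -¼ + k (H(k, d) = k - ¼ = -¼ + k)
1/(f + H(1², 9)) = 1/(87 + (-¼ + 1²)) = 1/(87 + (-¼ + 1)) = 1/(87 + ¾) = 1/(351/4) = 4/351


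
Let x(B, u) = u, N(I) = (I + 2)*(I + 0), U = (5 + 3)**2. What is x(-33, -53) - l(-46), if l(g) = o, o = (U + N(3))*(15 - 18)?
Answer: 184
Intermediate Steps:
U = 64 (U = 8**2 = 64)
N(I) = I*(2 + I) (N(I) = (2 + I)*I = I*(2 + I))
o = -237 (o = (64 + 3*(2 + 3))*(15 - 18) = (64 + 3*5)*(-3) = (64 + 15)*(-3) = 79*(-3) = -237)
l(g) = -237
x(-33, -53) - l(-46) = -53 - 1*(-237) = -53 + 237 = 184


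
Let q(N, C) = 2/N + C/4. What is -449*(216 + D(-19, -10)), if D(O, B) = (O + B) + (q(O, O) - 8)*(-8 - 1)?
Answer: -10329245/76 ≈ -1.3591e+5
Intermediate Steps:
q(N, C) = 2/N + C/4 (q(N, C) = 2/N + C*(¼) = 2/N + C/4)
D(O, B) = 72 + B - 18/O - 5*O/4 (D(O, B) = (O + B) + ((2/O + O/4) - 8)*(-8 - 1) = (B + O) + (-8 + 2/O + O/4)*(-9) = (B + O) + (72 - 18/O - 9*O/4) = 72 + B - 18/O - 5*O/4)
-449*(216 + D(-19, -10)) = -449*(216 + (72 - 10 - 18/(-19) - 5/4*(-19))) = -449*(216 + (72 - 10 - 18*(-1/19) + 95/4)) = -449*(216 + (72 - 10 + 18/19 + 95/4)) = -449*(216 + 6589/76) = -449*23005/76 = -10329245/76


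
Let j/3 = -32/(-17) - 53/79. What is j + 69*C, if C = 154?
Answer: 14275599/1343 ≈ 10630.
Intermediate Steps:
j = 4881/1343 (j = 3*(-32/(-17) - 53/79) = 3*(-32*(-1/17) - 53*1/79) = 3*(32/17 - 53/79) = 3*(1627/1343) = 4881/1343 ≈ 3.6344)
j + 69*C = 4881/1343 + 69*154 = 4881/1343 + 10626 = 14275599/1343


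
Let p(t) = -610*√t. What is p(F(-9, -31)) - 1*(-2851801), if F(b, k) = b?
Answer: 2851801 - 1830*I ≈ 2.8518e+6 - 1830.0*I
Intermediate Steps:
p(F(-9, -31)) - 1*(-2851801) = -1830*I - 1*(-2851801) = -1830*I + 2851801 = 2851801 - 1830*I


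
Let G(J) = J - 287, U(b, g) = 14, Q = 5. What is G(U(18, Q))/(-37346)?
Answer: 273/37346 ≈ 0.0073100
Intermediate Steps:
G(J) = -287 + J
G(U(18, Q))/(-37346) = (-287 + 14)/(-37346) = -273*(-1/37346) = 273/37346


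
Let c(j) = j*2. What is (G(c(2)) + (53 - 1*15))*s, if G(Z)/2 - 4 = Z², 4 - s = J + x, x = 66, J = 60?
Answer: -9516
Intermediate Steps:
c(j) = 2*j
s = -122 (s = 4 - (60 + 66) = 4 - 1*126 = 4 - 126 = -122)
G(Z) = 8 + 2*Z²
(G(c(2)) + (53 - 1*15))*s = ((8 + 2*(2*2)²) + (53 - 1*15))*(-122) = ((8 + 2*4²) + (53 - 15))*(-122) = ((8 + 2*16) + 38)*(-122) = ((8 + 32) + 38)*(-122) = (40 + 38)*(-122) = 78*(-122) = -9516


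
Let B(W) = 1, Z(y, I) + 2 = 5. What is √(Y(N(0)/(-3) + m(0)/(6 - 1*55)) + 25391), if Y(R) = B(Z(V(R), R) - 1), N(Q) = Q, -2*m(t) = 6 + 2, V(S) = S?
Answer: 92*√3 ≈ 159.35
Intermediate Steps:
Z(y, I) = 3 (Z(y, I) = -2 + 5 = 3)
m(t) = -4 (m(t) = -(6 + 2)/2 = -½*8 = -4)
Y(R) = 1
√(Y(N(0)/(-3) + m(0)/(6 - 1*55)) + 25391) = √(1 + 25391) = √25392 = 92*√3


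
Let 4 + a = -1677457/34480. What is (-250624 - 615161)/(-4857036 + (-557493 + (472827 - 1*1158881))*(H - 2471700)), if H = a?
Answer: -29852266800/105982408170172939 ≈ -2.8167e-7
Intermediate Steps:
a = -1815377/34480 (a = -4 - 1677457/34480 = -1815377/34480 ≈ -52.650)
H = -1815377/34480 ≈ -52.650
(-250624 - 615161)/(-4857036 + (-557493 + (472827 - 1*1158881))*(H - 2471700)) = (-250624 - 615161)/(-4857036 + (-557493 + (472827 - 1*1158881))*(-1815377/34480 - 2471700)) = -865785/(-4857036 + (-557493 + (472827 - 1158881))*(-85226031377/34480)) = -865785/(-4857036 + (-557493 - 686054)*(-85226031377/34480)) = -865785/(-4857036 - 1243547*(-85226031377/34480)) = -865785/(-4857036 + 105982575640774219/34480) = -865785/105982408170172939/34480 = -865785*34480/105982408170172939 = -29852266800/105982408170172939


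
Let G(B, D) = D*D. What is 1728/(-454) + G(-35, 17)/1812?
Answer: -1499965/411324 ≈ -3.6467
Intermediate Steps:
G(B, D) = D**2
1728/(-454) + G(-35, 17)/1812 = 1728/(-454) + 17**2/1812 = 1728*(-1/454) + 289*(1/1812) = -864/227 + 289/1812 = -1499965/411324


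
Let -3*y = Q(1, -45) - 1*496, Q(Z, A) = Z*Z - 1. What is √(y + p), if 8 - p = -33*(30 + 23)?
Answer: √17301/3 ≈ 43.844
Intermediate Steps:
p = 1757 (p = 8 - (-33)*(30 + 23) = 8 - (-33)*53 = 8 - 1*(-1749) = 8 + 1749 = 1757)
Q(Z, A) = -1 + Z² (Q(Z, A) = Z² - 1 = -1 + Z²)
y = 496/3 (y = -((-1 + 1²) - 1*496)/3 = -((-1 + 1) - 496)/3 = -(0 - 496)/3 = -⅓*(-496) = 496/3 ≈ 165.33)
√(y + p) = √(496/3 + 1757) = √(5767/3) = √17301/3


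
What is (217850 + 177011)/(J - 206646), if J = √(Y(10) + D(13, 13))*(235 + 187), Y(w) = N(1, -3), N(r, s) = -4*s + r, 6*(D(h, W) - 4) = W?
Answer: -122394669309/64048734059 - 83315671*√690/128097468118 ≈ -1.9280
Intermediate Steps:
D(h, W) = 4 + W/6
N(r, s) = r - 4*s
Y(w) = 13 (Y(w) = 1 - 4*(-3) = 1 + 12 = 13)
J = 211*√690/3 (J = √(13 + (4 + (⅙)*13))*(235 + 187) = √(13 + (4 + 13/6))*422 = √(13 + 37/6)*422 = √(115/6)*422 = (√690/6)*422 = 211*√690/3 ≈ 1847.5)
(217850 + 177011)/(J - 206646) = (217850 + 177011)/(211*√690/3 - 206646) = 394861/(-206646 + 211*√690/3)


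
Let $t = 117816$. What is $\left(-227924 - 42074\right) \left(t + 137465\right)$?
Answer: $-68925359438$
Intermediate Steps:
$\left(-227924 - 42074\right) \left(t + 137465\right) = \left(-227924 - 42074\right) \left(117816 + 137465\right) = \left(-269998\right) 255281 = -68925359438$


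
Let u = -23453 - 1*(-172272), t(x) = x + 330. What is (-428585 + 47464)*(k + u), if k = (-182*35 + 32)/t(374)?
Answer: -19963544454399/352 ≈ -5.6715e+10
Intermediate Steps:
t(x) = 330 + x
u = 148819 (u = -23453 + 172272 = 148819)
k = -3169/352 (k = (-182*35 + 32)/(330 + 374) = (-6370 + 32)/704 = -6338*1/704 = -3169/352 ≈ -9.0028)
(-428585 + 47464)*(k + u) = (-428585 + 47464)*(-3169/352 + 148819) = -381121*52381119/352 = -19963544454399/352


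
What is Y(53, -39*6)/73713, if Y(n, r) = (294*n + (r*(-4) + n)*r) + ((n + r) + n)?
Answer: -215972/73713 ≈ -2.9299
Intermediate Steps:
Y(n, r) = r + 296*n + r*(n - 4*r) (Y(n, r) = (294*n + (-4*r + n)*r) + (r + 2*n) = (294*n + (n - 4*r)*r) + (r + 2*n) = (294*n + r*(n - 4*r)) + (r + 2*n) = r + 296*n + r*(n - 4*r))
Y(53, -39*6)/73713 = (-39*6 - 4*(-39*6)**2 + 296*53 + 53*(-39*6))/73713 = (-234 - 4*(-234)**2 + 15688 + 53*(-234))*(1/73713) = (-234 - 4*54756 + 15688 - 12402)*(1/73713) = (-234 - 219024 + 15688 - 12402)*(1/73713) = -215972*1/73713 = -215972/73713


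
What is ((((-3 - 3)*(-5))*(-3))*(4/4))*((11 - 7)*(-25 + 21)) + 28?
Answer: 1468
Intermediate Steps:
((((-3 - 3)*(-5))*(-3))*(4/4))*((11 - 7)*(-25 + 21)) + 28 = ((-6*(-5)*(-3))*(4*(1/4)))*(4*(-4)) + 28 = ((30*(-3))*1)*(-16) + 28 = -90*1*(-16) + 28 = -90*(-16) + 28 = 1440 + 28 = 1468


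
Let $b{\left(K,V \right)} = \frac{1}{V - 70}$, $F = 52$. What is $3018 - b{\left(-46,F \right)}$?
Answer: $\frac{54325}{18} \approx 3018.1$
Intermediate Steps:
$b{\left(K,V \right)} = \frac{1}{-70 + V}$
$3018 - b{\left(-46,F \right)} = 3018 - \frac{1}{-70 + 52} = 3018 - \frac{1}{-18} = 3018 - - \frac{1}{18} = 3018 + \frac{1}{18} = \frac{54325}{18}$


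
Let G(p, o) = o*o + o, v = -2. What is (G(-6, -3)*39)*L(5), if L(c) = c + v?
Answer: 702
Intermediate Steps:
L(c) = -2 + c (L(c) = c - 2 = -2 + c)
G(p, o) = o + o**2 (G(p, o) = o**2 + o = o + o**2)
(G(-6, -3)*39)*L(5) = (-3*(1 - 3)*39)*(-2 + 5) = (-3*(-2)*39)*3 = (6*39)*3 = 234*3 = 702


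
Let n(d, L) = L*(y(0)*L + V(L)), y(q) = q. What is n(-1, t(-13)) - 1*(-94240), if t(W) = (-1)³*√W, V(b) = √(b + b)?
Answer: 94240 - I*√2*13^(¾)*√(-I) ≈ 94233.0 - 6.8463*I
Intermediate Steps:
V(b) = √2*√b (V(b) = √(2*b) = √2*√b)
t(W) = -√W
n(d, L) = √2*L^(3/2) (n(d, L) = L*(0*L + √2*√L) = L*(0 + √2*√L) = L*(√2*√L) = √2*L^(3/2))
n(-1, t(-13)) - 1*(-94240) = √2*(-√(-13))^(3/2) - 1*(-94240) = √2*(-I*√13)^(3/2) + 94240 = √2*(13^(¾)*(-I)^(3/2)) + 94240 = √2*13^(¾)*(-I)^(3/2) + 94240 = 94240 + √2*13^(¾)*(-I)^(3/2)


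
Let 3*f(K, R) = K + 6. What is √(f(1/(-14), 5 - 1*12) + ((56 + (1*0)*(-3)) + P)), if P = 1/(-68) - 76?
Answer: I*√9195963/714 ≈ 4.2472*I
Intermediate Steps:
P = -5169/68 (P = -1/68 - 76 = -5169/68 ≈ -76.015)
f(K, R) = 2 + K/3 (f(K, R) = (K + 6)/3 = (6 + K)/3 = 2 + K/3)
√(f(1/(-14), 5 - 1*12) + ((56 + (1*0)*(-3)) + P)) = √((2 + (⅓)/(-14)) + ((56 + (1*0)*(-3)) - 5169/68)) = √((2 + (⅓)*(-1/14)) + ((56 + 0*(-3)) - 5169/68)) = √((2 - 1/42) + ((56 + 0) - 5169/68)) = √(83/42 + (56 - 5169/68)) = √(83/42 - 1361/68) = √(-25759/1428) = I*√9195963/714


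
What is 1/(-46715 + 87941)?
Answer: 1/41226 ≈ 2.4257e-5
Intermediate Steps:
1/(-46715 + 87941) = 1/41226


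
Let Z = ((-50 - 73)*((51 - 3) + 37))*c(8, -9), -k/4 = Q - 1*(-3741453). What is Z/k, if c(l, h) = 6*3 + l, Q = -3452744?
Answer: 135915/577418 ≈ 0.23538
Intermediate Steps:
c(l, h) = 18 + l
k = -1154836 (k = -4*(-3452744 - 1*(-3741453)) = -4*(-3452744 + 3741453) = -4*288709 = -1154836)
Z = -271830 (Z = ((-50 - 73)*((51 - 3) + 37))*(18 + 8) = -123*(48 + 37)*26 = -123*85*26 = -10455*26 = -271830)
Z/k = -271830/(-1154836) = -271830*(-1/1154836) = 135915/577418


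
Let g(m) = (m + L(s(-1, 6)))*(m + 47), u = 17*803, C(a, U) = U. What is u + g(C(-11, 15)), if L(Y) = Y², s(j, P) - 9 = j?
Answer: 18549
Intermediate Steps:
s(j, P) = 9 + j
u = 13651
g(m) = (47 + m)*(64 + m) (g(m) = (m + (9 - 1)²)*(m + 47) = (m + 8²)*(47 + m) = (m + 64)*(47 + m) = (64 + m)*(47 + m) = (47 + m)*(64 + m))
u + g(C(-11, 15)) = 13651 + (3008 + 15² + 111*15) = 13651 + (3008 + 225 + 1665) = 13651 + 4898 = 18549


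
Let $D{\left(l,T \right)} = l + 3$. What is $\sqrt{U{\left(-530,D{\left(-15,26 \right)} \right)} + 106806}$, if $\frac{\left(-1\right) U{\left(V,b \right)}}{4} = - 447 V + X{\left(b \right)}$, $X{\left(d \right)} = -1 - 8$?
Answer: $3 i \sqrt{93422} \approx 916.95 i$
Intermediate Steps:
$D{\left(l,T \right)} = 3 + l$
$X{\left(d \right)} = -9$
$U{\left(V,b \right)} = 36 + 1788 V$ ($U{\left(V,b \right)} = - 4 \left(- 447 V - 9\right) = - 4 \left(-9 - 447 V\right) = 36 + 1788 V$)
$\sqrt{U{\left(-530,D{\left(-15,26 \right)} \right)} + 106806} = \sqrt{\left(36 + 1788 \left(-530\right)\right) + 106806} = \sqrt{\left(36 - 947640\right) + 106806} = \sqrt{-947604 + 106806} = \sqrt{-840798} = 3 i \sqrt{93422}$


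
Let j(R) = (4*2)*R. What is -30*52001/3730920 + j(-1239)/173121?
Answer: -3411720363/7176673348 ≈ -0.47539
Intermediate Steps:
j(R) = 8*R
-30*52001/3730920 + j(-1239)/173121 = -30*52001/3730920 + (8*(-1239))/173121 = -1560030*1/3730920 - 9912*1/173121 = -52001/124364 - 3304/57707 = -3411720363/7176673348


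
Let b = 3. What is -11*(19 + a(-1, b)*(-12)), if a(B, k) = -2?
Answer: -473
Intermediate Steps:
-11*(19 + a(-1, b)*(-12)) = -11*(19 - 2*(-12)) = -11*(19 + 24) = -11*43 = -473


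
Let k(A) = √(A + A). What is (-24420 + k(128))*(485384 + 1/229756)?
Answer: -680382826346805/57439 ≈ -1.1845e+10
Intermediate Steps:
k(A) = √2*√A (k(A) = √(2*A) = √2*√A)
(-24420 + k(128))*(485384 + 1/229756) = (-24420 + √2*√128)*(485384 + 1/229756) = (-24420 + √2*(8*√2))*(485384 + 1/229756) = (-24420 + 16)*(111519886305/229756) = -24404*111519886305/229756 = -680382826346805/57439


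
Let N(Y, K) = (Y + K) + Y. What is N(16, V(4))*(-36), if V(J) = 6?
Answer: -1368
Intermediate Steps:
N(Y, K) = K + 2*Y (N(Y, K) = (K + Y) + Y = K + 2*Y)
N(16, V(4))*(-36) = (6 + 2*16)*(-36) = (6 + 32)*(-36) = 38*(-36) = -1368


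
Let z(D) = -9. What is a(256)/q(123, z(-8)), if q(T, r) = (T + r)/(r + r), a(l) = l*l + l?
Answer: -197376/19 ≈ -10388.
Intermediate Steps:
a(l) = l + l**2 (a(l) = l**2 + l = l + l**2)
q(T, r) = (T + r)/(2*r) (q(T, r) = (T + r)/((2*r)) = (T + r)*(1/(2*r)) = (T + r)/(2*r))
a(256)/q(123, z(-8)) = (256*(1 + 256))/(((1/2)*(123 - 9)/(-9))) = (256*257)/(((1/2)*(-1/9)*114)) = 65792/(-19/3) = 65792*(-3/19) = -197376/19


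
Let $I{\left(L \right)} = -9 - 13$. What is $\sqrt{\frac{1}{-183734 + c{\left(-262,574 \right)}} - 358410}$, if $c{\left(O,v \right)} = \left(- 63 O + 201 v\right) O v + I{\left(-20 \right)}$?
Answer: $\frac{i \sqrt{35246209554904092098547939}}{9916676598} \approx 598.67 i$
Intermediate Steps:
$I{\left(L \right)} = -22$ ($I{\left(L \right)} = -9 - 13 = -22$)
$c{\left(O,v \right)} = -22 + O v \left(- 63 O + 201 v\right)$ ($c{\left(O,v \right)} = \left(- 63 O + 201 v\right) O v - 22 = O \left(- 63 O + 201 v\right) v - 22 = O v \left(- 63 O + 201 v\right) - 22 = -22 + O v \left(- 63 O + 201 v\right)$)
$\sqrt{\frac{1}{-183734 + c{\left(-262,574 \right)}} - 358410} = \sqrt{\frac{1}{-183734 - \left(22 + 2482304328 + 17350865112\right)} - 358410} = \sqrt{\frac{1}{-183734 - 19833169462} - 358410} = \sqrt{\frac{1}{-19833353196} - 358410} = \sqrt{- \frac{1}{19833353196} - 358410} = \sqrt{- \frac{7108472118978361}{19833353196}} = \frac{i \sqrt{35246209554904092098547939}}{9916676598}$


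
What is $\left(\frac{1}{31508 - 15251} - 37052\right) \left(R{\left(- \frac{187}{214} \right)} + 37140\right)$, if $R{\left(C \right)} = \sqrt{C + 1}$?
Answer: $- \frac{7457147013940}{5419} - \frac{602354363 \sqrt{642}}{1159666} \approx -1.3761 \cdot 10^{9}$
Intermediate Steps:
$R{\left(C \right)} = \sqrt{1 + C}$
$\left(\frac{1}{31508 - 15251} - 37052\right) \left(R{\left(- \frac{187}{214} \right)} + 37140\right) = \left(\frac{1}{31508 - 15251} - 37052\right) \left(\sqrt{1 - \frac{187}{214}} + 37140\right) = \left(\frac{1}{16257} - 37052\right) \left(\sqrt{1 - \frac{187}{214}} + 37140\right) = - \frac{602354363 \left(\sqrt{\frac{27}{214}} + 37140\right)}{16257} = - \frac{602354363 \left(\frac{3 \sqrt{642}}{214} + 37140\right)}{16257} = - \frac{602354363 \left(37140 + \frac{3 \sqrt{642}}{214}\right)}{16257} = - \frac{7457147013940}{5419} - \frac{602354363 \sqrt{642}}{1159666}$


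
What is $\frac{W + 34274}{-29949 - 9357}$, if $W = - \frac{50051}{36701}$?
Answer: $- \frac{1257840023}{1442569506} \approx -0.87194$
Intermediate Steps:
$W = - \frac{50051}{36701}$ ($W = \left(-50051\right) \frac{1}{36701} = - \frac{50051}{36701} \approx -1.3638$)
$\frac{W + 34274}{-29949 - 9357} = \frac{- \frac{50051}{36701} + 34274}{-29949 - 9357} = \frac{1257840023}{36701 \left(-39306\right)} = \frac{1257840023}{36701} \left(- \frac{1}{39306}\right) = - \frac{1257840023}{1442569506}$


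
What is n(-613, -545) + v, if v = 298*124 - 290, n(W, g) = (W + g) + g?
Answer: 34959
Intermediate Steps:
n(W, g) = W + 2*g
v = 36662 (v = 36952 - 290 = 36662)
n(-613, -545) + v = (-613 + 2*(-545)) + 36662 = (-613 - 1090) + 36662 = -1703 + 36662 = 34959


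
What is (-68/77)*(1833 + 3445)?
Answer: -51272/11 ≈ -4661.1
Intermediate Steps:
(-68/77)*(1833 + 3445) = -68*1/77*5278 = -68/77*5278 = -51272/11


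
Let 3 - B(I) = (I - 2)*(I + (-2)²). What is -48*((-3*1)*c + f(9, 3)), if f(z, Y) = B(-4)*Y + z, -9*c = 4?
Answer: -928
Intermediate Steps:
c = -4/9 (c = -⅑*4 = -4/9 ≈ -0.44444)
B(I) = 3 - (-2 + I)*(4 + I) (B(I) = 3 - (I - 2)*(I + (-2)²) = 3 - (-2 + I)*(I + 4) = 3 - (-2 + I)*(4 + I))
f(z, Y) = z + 3*Y (f(z, Y) = (11 - 1*(-4)² - 2*(-4))*Y + z = (11 - 1*16 + 8)*Y + z = (11 - 16 + 8)*Y + z = 3*Y + z = z + 3*Y)
-48*((-3*1)*c + f(9, 3)) = -48*(-3*1*(-4/9) + (9 + 3*3)) = -48*(-3*(-4/9) + (9 + 9)) = -48*(4/3 + 18) = -48*58/3 = -928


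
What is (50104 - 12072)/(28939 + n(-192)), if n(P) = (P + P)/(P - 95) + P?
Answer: 10915184/8250773 ≈ 1.3229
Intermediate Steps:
n(P) = P + 2*P/(-95 + P) (n(P) = (2*P)/(-95 + P) + P = 2*P/(-95 + P) + P = P + 2*P/(-95 + P))
(50104 - 12072)/(28939 + n(-192)) = (50104 - 12072)/(28939 - 192*(-93 - 192)/(-95 - 192)) = 38032/(28939 - 192*(-285)/(-287)) = 38032/(28939 - 192*(-1/287)*(-285)) = 38032/(28939 - 54720/287) = 38032/(8250773/287) = 38032*(287/8250773) = 10915184/8250773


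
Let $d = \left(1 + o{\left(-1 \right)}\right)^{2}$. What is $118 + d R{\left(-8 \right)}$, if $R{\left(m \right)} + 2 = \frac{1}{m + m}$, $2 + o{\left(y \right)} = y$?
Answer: $\frac{439}{4} \approx 109.75$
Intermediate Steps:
$o{\left(y \right)} = -2 + y$
$R{\left(m \right)} = -2 + \frac{1}{2 m}$ ($R{\left(m \right)} = -2 + \frac{1}{m + m} = -2 + \frac{1}{2 m}$)
$d = 4$ ($d = \left(1 - 3\right)^{2} = \left(-2\right)^{2} = 4$)
$118 + d R{\left(-8 \right)} = 118 + 4 \left(-2 + \frac{1}{2 \left(-8\right)}\right) = 118 + 4 \left(-2 + \frac{1}{2} \left(- \frac{1}{8}\right)\right) = 118 + 4 \left(-2 - \frac{1}{16}\right) = 118 + 4 \left(- \frac{33}{16}\right) = 118 - \frac{33}{4} = \frac{439}{4}$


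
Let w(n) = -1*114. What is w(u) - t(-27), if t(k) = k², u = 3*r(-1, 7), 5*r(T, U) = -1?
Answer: -843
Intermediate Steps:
r(T, U) = -⅕ (r(T, U) = (⅕)*(-1) = -⅕)
u = -⅗ (u = 3*(-⅕) = -⅗ ≈ -0.60000)
w(n) = -114
w(u) - t(-27) = -114 - 1*(-27)² = -114 - 1*729 = -114 - 729 = -843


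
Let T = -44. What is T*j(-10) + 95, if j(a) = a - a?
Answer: 95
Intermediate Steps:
j(a) = 0
T*j(-10) + 95 = -44*0 + 95 = 0 + 95 = 95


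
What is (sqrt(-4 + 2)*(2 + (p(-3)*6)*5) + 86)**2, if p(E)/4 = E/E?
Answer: -22372 + 20984*I*sqrt(2) ≈ -22372.0 + 29676.0*I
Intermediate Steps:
p(E) = 4 (p(E) = 4*(E/E) = 4*1 = 4)
(sqrt(-4 + 2)*(2 + (p(-3)*6)*5) + 86)**2 = (sqrt(-4 + 2)*(2 + (4*6)*5) + 86)**2 = (sqrt(-2)*(2 + 24*5) + 86)**2 = ((I*sqrt(2))*(2 + 120) + 86)**2 = ((I*sqrt(2))*122 + 86)**2 = (122*I*sqrt(2) + 86)**2 = (86 + 122*I*sqrt(2))**2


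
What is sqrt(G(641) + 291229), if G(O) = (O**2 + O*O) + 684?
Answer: 5*sqrt(44547) ≈ 1055.3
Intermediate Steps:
G(O) = 684 + 2*O**2 (G(O) = (O**2 + O**2) + 684 = 2*O**2 + 684 = 684 + 2*O**2)
sqrt(G(641) + 291229) = sqrt((684 + 2*641**2) + 291229) = sqrt((684 + 2*410881) + 291229) = sqrt((684 + 821762) + 291229) = sqrt(822446 + 291229) = sqrt(1113675) = 5*sqrt(44547)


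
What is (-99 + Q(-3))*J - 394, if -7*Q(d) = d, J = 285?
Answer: -199408/7 ≈ -28487.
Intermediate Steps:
Q(d) = -d/7
(-99 + Q(-3))*J - 394 = (-99 - ⅐*(-3))*285 - 394 = (-99 + 3/7)*285 - 394 = -690/7*285 - 394 = -196650/7 - 394 = -199408/7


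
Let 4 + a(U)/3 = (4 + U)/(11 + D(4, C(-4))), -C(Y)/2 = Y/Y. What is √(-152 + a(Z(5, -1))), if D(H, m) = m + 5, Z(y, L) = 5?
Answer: I*√31766/14 ≈ 12.731*I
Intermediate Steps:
C(Y) = -2 (C(Y) = -2*Y/Y = -2*1 = -2)
D(H, m) = 5 + m
a(U) = -78/7 + 3*U/14 (a(U) = -12 + 3*((4 + U)/(11 + (5 - 2))) = -12 + 3*((4 + U)/(11 + 3)) = -12 + 3*((4 + U)/14) = -12 + 3*((4 + U)*(1/14)) = -12 + 3*(2/7 + U/14) = -12 + (6/7 + 3*U/14) = -78/7 + 3*U/14)
√(-152 + a(Z(5, -1))) = √(-152 + (-78/7 + (3/14)*5)) = √(-152 + (-78/7 + 15/14)) = √(-152 - 141/14) = √(-2269/14) = I*√31766/14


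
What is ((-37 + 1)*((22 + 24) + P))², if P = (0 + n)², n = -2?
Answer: 3240000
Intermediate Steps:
P = 4 (P = (0 - 2)² = (-2)² = 4)
((-37 + 1)*((22 + 24) + P))² = ((-37 + 1)*((22 + 24) + 4))² = (-36*(46 + 4))² = (-36*50)² = (-1800)² = 3240000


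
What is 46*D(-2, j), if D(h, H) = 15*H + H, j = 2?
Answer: 1472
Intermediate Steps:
D(h, H) = 16*H
46*D(-2, j) = 46*(16*2) = 46*32 = 1472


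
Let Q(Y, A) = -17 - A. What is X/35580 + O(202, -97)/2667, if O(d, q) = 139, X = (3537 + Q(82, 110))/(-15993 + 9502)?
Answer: 356588055/6843811814 ≈ 0.052104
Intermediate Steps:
X = -3410/6491 (X = (3537 + (-17 - 1*110))/(-15993 + 9502) = (3537 + (-17 - 110))/(-6491) = (3537 - 127)*(-1/6491) = 3410*(-1/6491) = -3410/6491 ≈ -0.52534)
X/35580 + O(202, -97)/2667 = -3410/6491/35580 + 139/2667 = -3410/6491*1/35580 + 139*(1/2667) = -341/23094978 + 139/2667 = 356588055/6843811814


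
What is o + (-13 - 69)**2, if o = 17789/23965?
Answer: 161158449/23965 ≈ 6724.7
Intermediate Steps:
o = 17789/23965 (o = 17789*(1/23965) = 17789/23965 ≈ 0.74229)
o + (-13 - 69)**2 = 17789/23965 + (-13 - 69)**2 = 17789/23965 + (-82)**2 = 17789/23965 + 6724 = 161158449/23965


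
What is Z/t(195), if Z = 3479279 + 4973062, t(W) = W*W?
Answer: 939149/4225 ≈ 222.28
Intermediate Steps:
t(W) = W²
Z = 8452341
Z/t(195) = 8452341/(195²) = 8452341/38025 = 8452341*(1/38025) = 939149/4225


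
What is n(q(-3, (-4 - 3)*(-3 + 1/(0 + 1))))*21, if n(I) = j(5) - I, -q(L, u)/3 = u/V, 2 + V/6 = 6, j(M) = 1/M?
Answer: 819/20 ≈ 40.950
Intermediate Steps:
j(M) = 1/M
V = 24 (V = -12 + 6*6 = -12 + 36 = 24)
q(L, u) = -u/8 (q(L, u) = -3*u/24 = -u/8)
n(I) = 1/5 - I
n(q(-3, (-4 - 3)*(-3 + 1/(0 + 1))))*21 = (1/5 - (-1)*(-4 - 3)*(-3 + 1/(0 + 1))/8)*21 = (1/5 - (-1)*(-7*(-3 + 1/1))/8)*21 = (1/5 - (-1)*(-7*(-3 + 1))/8)*21 = (1/5 - (-1)*(-7*(-2))/8)*21 = (1/5 - (-1)*14/8)*21 = (1/5 - 1*(-7/4))*21 = (1/5 + 7/4)*21 = (39/20)*21 = 819/20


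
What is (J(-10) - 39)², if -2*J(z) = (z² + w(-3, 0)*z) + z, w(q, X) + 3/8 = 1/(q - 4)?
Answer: 23512801/3136 ≈ 7497.7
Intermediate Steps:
w(q, X) = -3/8 + 1/(-4 + q) (w(q, X) = -3/8 + 1/(q - 4) = -3/8 + 1/(-4 + q))
J(z) = -27*z/112 - z²/2 (J(z) = -((z² + ((20 - 3*(-3))/(8*(-4 - 3)))*z) + z)/2 = -((z² + ((⅛)*(20 + 9)/(-7))*z) + z)/2 = -((z² + ((⅛)*(-⅐)*29)*z) + z)/2 = -((z² - 29*z/56) + z)/2 = -(z² + 27*z/56)/2 = -27*z/112 - z²/2)
(J(-10) - 39)² = (-1/112*(-10)*(27 + 56*(-10)) - 39)² = (-1/112*(-10)*(27 - 560) - 39)² = (-1/112*(-10)*(-533) - 39)² = (-2665/56 - 39)² = (-4849/56)² = 23512801/3136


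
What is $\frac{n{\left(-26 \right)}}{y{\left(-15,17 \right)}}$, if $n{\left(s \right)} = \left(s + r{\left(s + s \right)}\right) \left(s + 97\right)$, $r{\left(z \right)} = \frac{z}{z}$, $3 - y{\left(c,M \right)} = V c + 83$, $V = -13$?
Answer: $\frac{71}{11} \approx 6.4545$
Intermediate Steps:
$y{\left(c,M \right)} = -80 + 13 c$ ($y{\left(c,M \right)} = 3 - \left(- 13 c + 83\right) = 3 - \left(83 - 13 c\right) = 3 + \left(-83 + 13 c\right) = -80 + 13 c$)
$r{\left(z \right)} = 1$
$n{\left(s \right)} = \left(1 + s\right) \left(97 + s\right)$ ($n{\left(s \right)} = \left(s + 1\right) \left(s + 97\right) = \left(1 + s\right) \left(97 + s\right)$)
$\frac{n{\left(-26 \right)}}{y{\left(-15,17 \right)}} = \frac{97 + \left(-26\right)^{2} + 98 \left(-26\right)}{-80 + 13 \left(-15\right)} = \frac{97 + 676 - 2548}{-80 - 195} = - \frac{1775}{-275} = \left(-1775\right) \left(- \frac{1}{275}\right) = \frac{71}{11}$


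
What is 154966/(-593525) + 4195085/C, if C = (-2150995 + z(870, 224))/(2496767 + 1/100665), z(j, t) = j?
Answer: -5006408754822409355822/1027711486144125 ≈ -4.8714e+6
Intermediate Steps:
C = -216442333125/251337050056 (C = (-2150995 + 870)/(2496767 + 1/100665) = -2150125/(2496767 + 1/100665) = -2150125/251337050056/100665 = -2150125*100665/251337050056 = -216442333125/251337050056 ≈ -0.86116)
154966/(-593525) + 4195085/C = 154966/(-593525) + 4195085/(-216442333125/251337050056) = 154966*(-1/593525) + 4195085*(-251337050056/216442333125) = -154966/593525 - 210876057726834952/43288466625 = -5006408754822409355822/1027711486144125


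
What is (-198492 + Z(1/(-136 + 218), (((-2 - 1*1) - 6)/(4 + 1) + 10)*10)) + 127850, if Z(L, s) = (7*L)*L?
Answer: -474996801/6724 ≈ -70642.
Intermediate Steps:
Z(L, s) = 7*L**2
(-198492 + Z(1/(-136 + 218), (((-2 - 1*1) - 6)/(4 + 1) + 10)*10)) + 127850 = (-198492 + 7*(1/(-136 + 218))**2) + 127850 = (-198492 + 7*(1/82)**2) + 127850 = (-198492 + 7*(1/6724)) + 127850 = (-198492 + 7/6724) + 127850 = -1334660201/6724 + 127850 = -474996801/6724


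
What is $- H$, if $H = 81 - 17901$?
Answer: $17820$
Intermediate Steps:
$H = -17820$ ($H = 81 - 17901 = -17820$)
$- H = \left(-1\right) \left(-17820\right) = 17820$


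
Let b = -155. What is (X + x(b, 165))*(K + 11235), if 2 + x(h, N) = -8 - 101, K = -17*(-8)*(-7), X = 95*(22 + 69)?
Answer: 87755122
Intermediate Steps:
X = 8645 (X = 95*91 = 8645)
K = -952 (K = 136*(-7) = -952)
x(h, N) = -111 (x(h, N) = -2 + (-8 - 101) = -2 - 109 = -111)
(X + x(b, 165))*(K + 11235) = (8645 - 111)*(-952 + 11235) = 8534*10283 = 87755122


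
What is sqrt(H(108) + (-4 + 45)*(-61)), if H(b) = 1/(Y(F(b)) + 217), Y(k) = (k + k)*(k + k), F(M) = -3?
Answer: 4*I*sqrt(10005391)/253 ≈ 50.01*I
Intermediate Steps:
Y(k) = 4*k**2 (Y(k) = (2*k)*(2*k) = 4*k**2)
H(b) = 1/253 (H(b) = 1/(4*(-3)**2 + 217) = 1/(4*9 + 217) = 1/(36 + 217) = 1/253)
sqrt(H(108) + (-4 + 45)*(-61)) = sqrt(1/253 + (-4 + 45)*(-61)) = sqrt(1/253 + 41*(-61)) = sqrt(1/253 - 2501) = sqrt(-632752/253) = 4*I*sqrt(10005391)/253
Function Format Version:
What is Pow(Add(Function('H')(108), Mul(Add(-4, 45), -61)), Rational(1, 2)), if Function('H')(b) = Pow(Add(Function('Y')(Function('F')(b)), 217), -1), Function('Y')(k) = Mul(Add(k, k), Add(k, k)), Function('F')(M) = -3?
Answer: Mul(Rational(4, 253), I, Pow(10005391, Rational(1, 2))) ≈ Mul(50.010, I)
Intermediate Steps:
Function('Y')(k) = Mul(4, Pow(k, 2)) (Function('Y')(k) = Mul(Mul(2, k), Mul(2, k)) = Mul(4, Pow(k, 2)))
Function('H')(b) = Rational(1, 253) (Function('H')(b) = Pow(Add(Mul(4, Pow(-3, 2)), 217), -1) = Pow(Add(Mul(4, 9), 217), -1) = Pow(Add(36, 217), -1) = Pow(253, -1) = Rational(1, 253))
Pow(Add(Function('H')(108), Mul(Add(-4, 45), -61)), Rational(1, 2)) = Pow(Add(Rational(1, 253), Mul(Add(-4, 45), -61)), Rational(1, 2)) = Pow(Add(Rational(1, 253), Mul(41, -61)), Rational(1, 2)) = Pow(Add(Rational(1, 253), -2501), Rational(1, 2)) = Pow(Rational(-632752, 253), Rational(1, 2)) = Mul(Rational(4, 253), I, Pow(10005391, Rational(1, 2)))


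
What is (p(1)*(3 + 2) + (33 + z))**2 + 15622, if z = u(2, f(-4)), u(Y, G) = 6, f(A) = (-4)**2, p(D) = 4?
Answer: 19103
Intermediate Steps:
f(A) = 16
z = 6
(p(1)*(3 + 2) + (33 + z))**2 + 15622 = (4*(3 + 2) + (33 + 6))**2 + 15622 = (4*5 + 39)**2 + 15622 = (20 + 39)**2 + 15622 = 59**2 + 15622 = 3481 + 15622 = 19103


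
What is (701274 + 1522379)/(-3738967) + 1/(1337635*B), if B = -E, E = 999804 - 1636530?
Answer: -1893900787887396563/3184504303143950670 ≈ -0.59472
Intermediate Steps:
E = -636726
B = 636726 (B = -1*(-636726) = 636726)
(701274 + 1522379)/(-3738967) + 1/(1337635*B) = (701274 + 1522379)/(-3738967) + 1/(1337635*636726) = 2223653*(-1/3738967) + (1/1337635)*(1/636726) = -2223653/3738967 + 1/851706983010 = -1893900787887396563/3184504303143950670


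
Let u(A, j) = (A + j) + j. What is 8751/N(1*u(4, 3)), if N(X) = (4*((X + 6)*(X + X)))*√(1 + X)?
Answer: 8751*√11/14080 ≈ 2.0613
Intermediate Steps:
u(A, j) = A + 2*j
N(X) = 8*X*√(1 + X)*(6 + X) (N(X) = (4*((6 + X)*(2*X)))*√(1 + X) = (4*(2*X*(6 + X)))*√(1 + X) = (8*X*(6 + X))*√(1 + X) = 8*X*√(1 + X)*(6 + X))
8751/N(1*u(4, 3)) = 8751/((8*(1*(4 + 2*3))*√(1 + 1*(4 + 2*3))*(6 + 1*(4 + 2*3)))) = 8751/((8*(1*(4 + 6))*√(1 + 1*(4 + 6))*(6 + 1*(4 + 6)))) = 8751/((8*(1*10)*√(1 + 1*10)*(6 + 1*10))) = 8751/((8*10*√(1 + 10)*(6 + 10))) = 8751/((8*10*√11*16)) = 8751/((1280*√11)) = 8751*(√11/14080) = 8751*√11/14080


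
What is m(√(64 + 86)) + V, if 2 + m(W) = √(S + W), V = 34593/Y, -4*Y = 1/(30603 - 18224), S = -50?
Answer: -1712906990 + I*√(50 - 5*√6) ≈ -1.7129e+9 + 6.1443*I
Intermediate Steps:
Y = -1/49516 (Y = -1/(4*(30603 - 18224)) = -¼/12379 = -¼*1/12379 = -1/49516 ≈ -2.0195e-5)
V = -1712906988 (V = 34593/(-1/49516) = 34593*(-49516) = -1712906988)
m(W) = -2 + √(-50 + W)
m(√(64 + 86)) + V = (-2 + √(-50 + √(64 + 86))) - 1712906988 = (-2 + √(-50 + √150)) - 1712906988 = (-2 + √(-50 + 5*√6)) - 1712906988 = -1712906990 + √(-50 + 5*√6)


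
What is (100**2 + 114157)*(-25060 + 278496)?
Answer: 31465853452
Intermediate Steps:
(100**2 + 114157)*(-25060 + 278496) = (10000 + 114157)*253436 = 124157*253436 = 31465853452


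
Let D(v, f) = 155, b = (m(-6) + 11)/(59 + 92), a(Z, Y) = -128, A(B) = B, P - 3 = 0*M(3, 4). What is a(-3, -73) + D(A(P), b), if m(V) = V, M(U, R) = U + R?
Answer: 27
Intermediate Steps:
M(U, R) = R + U
P = 3 (P = 3 + 0*(4 + 3) = 3 + 0*7 = 3 + 0 = 3)
b = 5/151 (b = (-6 + 11)/(59 + 92) = 5/151 ≈ 0.033113)
a(-3, -73) + D(A(P), b) = -128 + 155 = 27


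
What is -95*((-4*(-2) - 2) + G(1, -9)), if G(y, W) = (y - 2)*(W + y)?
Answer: -1330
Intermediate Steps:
G(y, W) = (-2 + y)*(W + y)
-95*((-4*(-2) - 2) + G(1, -9)) = -95*((-4*(-2) - 2) + (1² - 2*(-9) - 2*1 - 9*1)) = -95*((8 - 2) + (1 + 18 - 2 - 9)) = -95*(6 + 8) = -95*14 = -1330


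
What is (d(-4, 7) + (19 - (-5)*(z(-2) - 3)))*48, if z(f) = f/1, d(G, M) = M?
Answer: 48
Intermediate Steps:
z(f) = f (z(f) = f*1 = f)
(d(-4, 7) + (19 - (-5)*(z(-2) - 3)))*48 = (7 + (19 - (-5)*(-2 - 3)))*48 = (7 + (19 - (-5)*(-5)))*48 = (7 + (19 - 1*25))*48 = (7 + (19 - 25))*48 = (7 - 6)*48 = 1*48 = 48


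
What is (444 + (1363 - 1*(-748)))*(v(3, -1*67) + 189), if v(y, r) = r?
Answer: 311710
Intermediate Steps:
(444 + (1363 - 1*(-748)))*(v(3, -1*67) + 189) = (444 + (1363 - 1*(-748)))*(-1*67 + 189) = (444 + (1363 + 748))*(-67 + 189) = (444 + 2111)*122 = 2555*122 = 311710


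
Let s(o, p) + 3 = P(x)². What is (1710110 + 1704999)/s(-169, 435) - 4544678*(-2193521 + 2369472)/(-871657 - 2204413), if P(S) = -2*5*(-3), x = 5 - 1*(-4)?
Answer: 15821364507076/59983365 ≈ 2.6376e+5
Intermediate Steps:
x = 9 (x = 5 + 4 = 9)
P(S) = 30 (P(S) = -10*(-3) = 30)
s(o, p) = 897 (s(o, p) = -3 + 30² = -3 + 900 = 897)
(1710110 + 1704999)/s(-169, 435) - 4544678*(-2193521 + 2369472)/(-871657 - 2204413) = (1710110 + 1704999)/897 - 4544678*(-2193521 + 2369472)/(-871657 - 2204413) = 3415109*(1/897) - 4544678/((-3076070/175951)) = 148483/39 - 4544678/((-3076070*1/175951)) = 148483/39 - 4544678/(-3076070/175951) = 148483/39 - 4544678*(-175951/3076070) = 148483/39 + 399820319389/1538035 = 15821364507076/59983365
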